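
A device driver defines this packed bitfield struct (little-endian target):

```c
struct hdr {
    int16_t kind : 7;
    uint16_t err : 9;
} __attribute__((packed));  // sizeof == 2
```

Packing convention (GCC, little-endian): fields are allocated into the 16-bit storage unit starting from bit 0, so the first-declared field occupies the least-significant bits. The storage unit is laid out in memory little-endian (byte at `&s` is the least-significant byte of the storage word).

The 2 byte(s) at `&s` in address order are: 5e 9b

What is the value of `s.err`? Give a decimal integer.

310

[0]=0x5e [1]=0x9b (little-endian) → word 0x9b5e
kind [0+:7] = (word>>0) & 0x7f = 94
err [7+:9] = (word>>7) & 0x1ff = 310  ←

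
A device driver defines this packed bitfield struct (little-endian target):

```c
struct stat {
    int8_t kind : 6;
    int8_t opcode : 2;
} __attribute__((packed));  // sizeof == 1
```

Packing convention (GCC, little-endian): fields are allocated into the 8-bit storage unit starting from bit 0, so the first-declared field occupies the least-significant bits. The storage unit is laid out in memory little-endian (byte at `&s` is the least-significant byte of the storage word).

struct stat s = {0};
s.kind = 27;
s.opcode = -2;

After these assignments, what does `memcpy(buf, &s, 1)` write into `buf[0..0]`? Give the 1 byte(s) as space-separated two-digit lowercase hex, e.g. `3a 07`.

9b

[0+:6] kind=27 & 0x3f = 0x1b; word=0x1b
[6+:2] opcode=-2 & 0x3 = 0x2; word=0x9b
word = 0x9b → little-endian bytes:
  [0]=0x9b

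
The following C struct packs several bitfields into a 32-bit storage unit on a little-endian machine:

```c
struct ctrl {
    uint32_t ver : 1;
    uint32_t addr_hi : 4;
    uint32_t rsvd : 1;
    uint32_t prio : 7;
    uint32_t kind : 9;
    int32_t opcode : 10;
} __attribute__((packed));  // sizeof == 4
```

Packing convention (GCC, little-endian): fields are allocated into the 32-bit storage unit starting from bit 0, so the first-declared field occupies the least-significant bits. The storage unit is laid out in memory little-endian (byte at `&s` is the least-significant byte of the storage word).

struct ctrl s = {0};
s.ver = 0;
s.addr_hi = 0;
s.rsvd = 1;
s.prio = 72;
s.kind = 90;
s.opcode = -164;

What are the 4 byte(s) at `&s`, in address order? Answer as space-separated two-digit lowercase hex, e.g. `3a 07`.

ver:1 = 0 → 0x0 << 0 → word 0x00000000
addr_hi:4 = 0 → 0x0 << 1 → word 0x00000000
rsvd:1 = 1 → 0x1 << 5 → word 0x00000020
prio:7 = 72 → 0x48 << 6 → word 0x00001220
kind:9 = 90 → 0x5a << 13 → word 0x000b5220
opcode:10 = -164 → 0x35c << 22 → word 0xd70b5220
word = 0xd70b5220 → little-endian bytes:
  [0]=0x20  [1]=0x52  [2]=0x0b  [3]=0xd7

20 52 0b d7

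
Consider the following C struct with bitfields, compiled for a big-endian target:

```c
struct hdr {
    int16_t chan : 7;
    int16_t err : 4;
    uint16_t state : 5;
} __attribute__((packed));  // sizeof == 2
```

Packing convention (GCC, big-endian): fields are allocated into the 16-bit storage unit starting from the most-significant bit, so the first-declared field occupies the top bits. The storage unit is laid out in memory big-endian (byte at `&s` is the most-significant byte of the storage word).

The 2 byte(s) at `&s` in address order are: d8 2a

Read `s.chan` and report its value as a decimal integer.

[0]=0xd8 [1]=0x2a (big-endian) → word 0xd82a
chan:7 @ bit 9 → (0xd82a>>9)&0x7f = 0x6c  ←
err:4 @ bit 5 → (0xd82a>>5)&0xf = 0x1
state:5 @ bit 0 → (0xd82a>>0)&0x1f = 0xa
chan signed 7b, MSB=1: 108 - 128 = -20

-20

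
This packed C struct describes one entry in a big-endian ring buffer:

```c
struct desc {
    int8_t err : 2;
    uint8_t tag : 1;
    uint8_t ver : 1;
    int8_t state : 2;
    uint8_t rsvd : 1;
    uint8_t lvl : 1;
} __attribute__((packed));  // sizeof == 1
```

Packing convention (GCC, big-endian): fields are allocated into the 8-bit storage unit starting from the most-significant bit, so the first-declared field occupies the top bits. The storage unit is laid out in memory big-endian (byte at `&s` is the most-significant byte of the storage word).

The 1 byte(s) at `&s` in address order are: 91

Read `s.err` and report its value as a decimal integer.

-2

[0]=0x91 (big-endian) → word 0x91
err [6+:2] = (word>>6) & 0x3 = 2  ←
tag [5+:1] = (word>>5) & 0x1 = 0
ver [4+:1] = (word>>4) & 0x1 = 1
state [2+:2] = (word>>2) & 0x3 = 0
rsvd [1+:1] = (word>>1) & 0x1 = 0
lvl [0+:1] = (word>>0) & 0x1 = 1
err signed 2b, MSB=1: 2 - 4 = -2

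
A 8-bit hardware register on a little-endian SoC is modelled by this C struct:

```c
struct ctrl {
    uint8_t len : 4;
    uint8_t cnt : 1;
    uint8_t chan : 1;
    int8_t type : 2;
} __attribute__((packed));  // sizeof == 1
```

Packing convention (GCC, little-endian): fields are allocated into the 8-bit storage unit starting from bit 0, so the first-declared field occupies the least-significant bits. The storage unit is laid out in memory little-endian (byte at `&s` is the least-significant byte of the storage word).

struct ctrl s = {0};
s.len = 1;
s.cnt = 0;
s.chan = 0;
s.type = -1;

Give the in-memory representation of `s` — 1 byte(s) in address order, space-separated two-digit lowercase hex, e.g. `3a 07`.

[0+:4] len=1 & 0xf = 0x1; word=0x01
[4+:1] cnt=0 & 0x1 = 0x0; word=0x01
[5+:1] chan=0 & 0x1 = 0x0; word=0x01
[6+:2] type=-1 & 0x3 = 0x3; word=0xc1
word = 0xc1 → little-endian bytes:
  [0]=0xc1

c1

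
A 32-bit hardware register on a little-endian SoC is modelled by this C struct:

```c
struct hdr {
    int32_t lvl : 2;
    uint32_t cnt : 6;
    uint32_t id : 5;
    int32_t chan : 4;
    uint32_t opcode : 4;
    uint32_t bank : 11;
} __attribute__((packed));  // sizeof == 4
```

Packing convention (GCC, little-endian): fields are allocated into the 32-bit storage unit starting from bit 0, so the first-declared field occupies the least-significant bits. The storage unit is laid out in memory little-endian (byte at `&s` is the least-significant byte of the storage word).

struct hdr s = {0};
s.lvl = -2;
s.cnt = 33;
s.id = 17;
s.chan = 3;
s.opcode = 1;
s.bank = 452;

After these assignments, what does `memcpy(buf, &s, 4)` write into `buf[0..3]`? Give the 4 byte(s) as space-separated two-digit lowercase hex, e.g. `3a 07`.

86 71 82 38

lvl:2 = -2 → 0x2 << 0 → word 0x00000002
cnt:6 = 33 → 0x21 << 2 → word 0x00000086
id:5 = 17 → 0x11 << 8 → word 0x00001186
chan:4 = 3 → 0x3 << 13 → word 0x00007186
opcode:4 = 1 → 0x1 << 17 → word 0x00027186
bank:11 = 452 → 0x1c4 << 21 → word 0x38827186
word = 0x38827186 → little-endian bytes:
  [0]=0x86  [1]=0x71  [2]=0x82  [3]=0x38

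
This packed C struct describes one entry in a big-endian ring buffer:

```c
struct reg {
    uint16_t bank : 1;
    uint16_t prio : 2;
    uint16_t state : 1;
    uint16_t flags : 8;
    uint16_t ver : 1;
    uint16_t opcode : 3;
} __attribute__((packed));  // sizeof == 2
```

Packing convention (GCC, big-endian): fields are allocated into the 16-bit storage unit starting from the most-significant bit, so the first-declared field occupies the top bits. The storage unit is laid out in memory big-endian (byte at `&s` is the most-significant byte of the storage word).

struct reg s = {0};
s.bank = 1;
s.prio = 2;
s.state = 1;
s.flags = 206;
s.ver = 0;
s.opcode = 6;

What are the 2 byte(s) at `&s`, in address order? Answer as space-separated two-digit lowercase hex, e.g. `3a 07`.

[15+:1] bank=1 & 0x1 = 0x1; word=0x8000
[13+:2] prio=2 & 0x3 = 0x2; word=0xc000
[12+:1] state=1 & 0x1 = 0x1; word=0xd000
[4+:8] flags=206 & 0xff = 0xce; word=0xdce0
[3+:1] ver=0 & 0x1 = 0x0; word=0xdce0
[0+:3] opcode=6 & 0x7 = 0x6; word=0xdce6
word = 0xdce6 → big-endian bytes:
  [0]=0xdc  [1]=0xe6

dc e6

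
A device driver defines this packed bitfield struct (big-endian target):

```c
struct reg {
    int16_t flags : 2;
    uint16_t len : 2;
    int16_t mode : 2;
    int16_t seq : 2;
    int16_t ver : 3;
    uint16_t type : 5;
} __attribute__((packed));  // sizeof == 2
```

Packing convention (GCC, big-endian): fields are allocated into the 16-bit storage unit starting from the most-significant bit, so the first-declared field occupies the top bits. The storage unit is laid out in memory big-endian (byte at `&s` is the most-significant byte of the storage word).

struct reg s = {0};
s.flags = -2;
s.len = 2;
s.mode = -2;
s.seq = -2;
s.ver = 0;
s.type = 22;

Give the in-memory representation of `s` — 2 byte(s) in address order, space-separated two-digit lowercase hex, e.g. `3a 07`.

aa 16

flags:2 = -2 → 0x2 << 14 → word 0x8000
len:2 = 2 → 0x2 << 12 → word 0xa000
mode:2 = -2 → 0x2 << 10 → word 0xa800
seq:2 = -2 → 0x2 << 8 → word 0xaa00
ver:3 = 0 → 0x0 << 5 → word 0xaa00
type:5 = 22 → 0x16 << 0 → word 0xaa16
word = 0xaa16 → big-endian bytes:
  [0]=0xaa  [1]=0x16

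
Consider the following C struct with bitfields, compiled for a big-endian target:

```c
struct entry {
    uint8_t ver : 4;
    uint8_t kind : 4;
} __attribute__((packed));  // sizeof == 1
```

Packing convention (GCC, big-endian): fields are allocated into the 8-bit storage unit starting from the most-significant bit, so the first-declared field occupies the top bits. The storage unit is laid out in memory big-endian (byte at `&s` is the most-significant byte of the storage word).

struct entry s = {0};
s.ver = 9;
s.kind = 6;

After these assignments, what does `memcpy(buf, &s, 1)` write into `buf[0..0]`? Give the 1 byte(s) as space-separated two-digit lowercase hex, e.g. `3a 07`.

96

ver:4 = 9 → 0x9 << 4 → word 0x90
kind:4 = 6 → 0x6 << 0 → word 0x96
word = 0x96 → big-endian bytes:
  [0]=0x96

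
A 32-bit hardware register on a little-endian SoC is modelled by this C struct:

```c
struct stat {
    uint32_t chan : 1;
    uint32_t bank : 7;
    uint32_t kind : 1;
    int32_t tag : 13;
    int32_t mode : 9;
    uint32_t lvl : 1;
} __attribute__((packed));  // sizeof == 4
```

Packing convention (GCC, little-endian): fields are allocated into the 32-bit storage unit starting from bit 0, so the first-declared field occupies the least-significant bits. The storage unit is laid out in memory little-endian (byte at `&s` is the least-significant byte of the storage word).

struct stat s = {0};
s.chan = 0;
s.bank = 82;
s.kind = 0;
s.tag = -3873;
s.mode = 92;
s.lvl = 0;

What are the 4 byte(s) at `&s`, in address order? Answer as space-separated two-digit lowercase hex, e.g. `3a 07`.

[0+:1] chan=0 & 0x1 = 0x0; word=0x00000000
[1+:7] bank=82 & 0x7f = 0x52; word=0x000000a4
[8+:1] kind=0 & 0x1 = 0x0; word=0x000000a4
[9+:13] tag=-3873 & 0x1fff = 0x10df; word=0x0021bea4
[22+:9] mode=92 & 0x1ff = 0x5c; word=0x1721bea4
[31+:1] lvl=0 & 0x1 = 0x0; word=0x1721bea4
word = 0x1721bea4 → little-endian bytes:
  [0]=0xa4  [1]=0xbe  [2]=0x21  [3]=0x17

a4 be 21 17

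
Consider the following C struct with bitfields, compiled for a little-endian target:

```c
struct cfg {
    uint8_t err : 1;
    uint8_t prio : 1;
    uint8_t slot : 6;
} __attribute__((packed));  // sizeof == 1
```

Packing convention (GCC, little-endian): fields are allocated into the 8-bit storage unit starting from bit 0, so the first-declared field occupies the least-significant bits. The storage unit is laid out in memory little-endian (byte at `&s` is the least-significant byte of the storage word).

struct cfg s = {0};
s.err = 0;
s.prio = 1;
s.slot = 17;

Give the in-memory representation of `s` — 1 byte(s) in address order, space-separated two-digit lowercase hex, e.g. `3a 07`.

46

err (1b) val=0 bits=0x0 at bit 0: 0x00
prio (1b) val=1 bits=0x1 at bit 1: 0x02
slot (6b) val=17 bits=0x11 at bit 2: 0x46
word = 0x46 → little-endian bytes:
  [0]=0x46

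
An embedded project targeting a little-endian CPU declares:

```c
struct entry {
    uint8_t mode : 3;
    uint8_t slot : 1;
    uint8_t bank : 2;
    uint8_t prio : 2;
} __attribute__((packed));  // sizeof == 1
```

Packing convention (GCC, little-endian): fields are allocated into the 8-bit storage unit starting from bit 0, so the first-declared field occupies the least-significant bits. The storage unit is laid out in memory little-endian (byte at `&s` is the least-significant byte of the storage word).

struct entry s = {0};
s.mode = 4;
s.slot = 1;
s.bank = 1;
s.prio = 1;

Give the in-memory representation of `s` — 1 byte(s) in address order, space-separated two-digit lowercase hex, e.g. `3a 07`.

mode (3b) val=4 bits=0x4 at bit 0: 0x04
slot (1b) val=1 bits=0x1 at bit 3: 0x0c
bank (2b) val=1 bits=0x1 at bit 4: 0x1c
prio (2b) val=1 bits=0x1 at bit 6: 0x5c
word = 0x5c → little-endian bytes:
  [0]=0x5c

5c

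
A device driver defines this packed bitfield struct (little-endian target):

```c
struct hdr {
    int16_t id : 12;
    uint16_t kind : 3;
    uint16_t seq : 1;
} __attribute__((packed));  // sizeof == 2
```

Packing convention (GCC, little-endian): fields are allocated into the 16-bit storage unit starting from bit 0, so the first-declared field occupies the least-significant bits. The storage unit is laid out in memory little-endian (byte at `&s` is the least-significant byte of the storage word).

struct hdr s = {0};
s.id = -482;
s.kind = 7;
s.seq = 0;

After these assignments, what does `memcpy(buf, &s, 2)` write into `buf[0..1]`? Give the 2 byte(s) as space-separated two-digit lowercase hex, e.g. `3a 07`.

[0+:12] id=-482 & 0xfff = 0xe1e; word=0x0e1e
[12+:3] kind=7 & 0x7 = 0x7; word=0x7e1e
[15+:1] seq=0 & 0x1 = 0x0; word=0x7e1e
word = 0x7e1e → little-endian bytes:
  [0]=0x1e  [1]=0x7e

1e 7e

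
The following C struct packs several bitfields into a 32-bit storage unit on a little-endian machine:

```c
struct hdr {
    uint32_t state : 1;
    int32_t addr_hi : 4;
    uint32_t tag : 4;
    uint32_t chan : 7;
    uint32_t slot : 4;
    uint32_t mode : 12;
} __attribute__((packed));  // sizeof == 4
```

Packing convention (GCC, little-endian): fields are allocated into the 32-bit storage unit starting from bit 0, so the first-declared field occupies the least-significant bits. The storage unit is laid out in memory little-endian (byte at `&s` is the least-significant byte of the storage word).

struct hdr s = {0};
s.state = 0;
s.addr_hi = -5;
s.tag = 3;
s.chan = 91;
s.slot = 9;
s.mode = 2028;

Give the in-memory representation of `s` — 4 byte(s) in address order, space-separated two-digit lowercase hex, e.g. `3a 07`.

state (1b) val=0 bits=0x0 at bit 0: 0x00000000
addr_hi (4b) val=-5 bits=0xb at bit 1: 0x00000016
tag (4b) val=3 bits=0x3 at bit 5: 0x00000076
chan (7b) val=91 bits=0x5b at bit 9: 0x0000b676
slot (4b) val=9 bits=0x9 at bit 16: 0x0009b676
mode (12b) val=2028 bits=0x7ec at bit 20: 0x7ec9b676
word = 0x7ec9b676 → little-endian bytes:
  [0]=0x76  [1]=0xb6  [2]=0xc9  [3]=0x7e

76 b6 c9 7e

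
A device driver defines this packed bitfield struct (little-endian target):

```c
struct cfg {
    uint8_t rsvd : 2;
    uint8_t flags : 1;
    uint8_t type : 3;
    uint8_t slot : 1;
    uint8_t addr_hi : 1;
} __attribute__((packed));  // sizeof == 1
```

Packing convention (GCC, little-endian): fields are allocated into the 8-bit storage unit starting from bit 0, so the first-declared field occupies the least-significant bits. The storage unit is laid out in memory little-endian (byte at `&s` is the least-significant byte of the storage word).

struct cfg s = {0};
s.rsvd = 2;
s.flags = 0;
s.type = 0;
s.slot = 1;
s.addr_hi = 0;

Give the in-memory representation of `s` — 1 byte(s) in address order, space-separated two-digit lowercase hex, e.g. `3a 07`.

42

rsvd (2b) val=2 bits=0x2 at bit 0: 0x02
flags (1b) val=0 bits=0x0 at bit 2: 0x02
type (3b) val=0 bits=0x0 at bit 3: 0x02
slot (1b) val=1 bits=0x1 at bit 6: 0x42
addr_hi (1b) val=0 bits=0x0 at bit 7: 0x42
word = 0x42 → little-endian bytes:
  [0]=0x42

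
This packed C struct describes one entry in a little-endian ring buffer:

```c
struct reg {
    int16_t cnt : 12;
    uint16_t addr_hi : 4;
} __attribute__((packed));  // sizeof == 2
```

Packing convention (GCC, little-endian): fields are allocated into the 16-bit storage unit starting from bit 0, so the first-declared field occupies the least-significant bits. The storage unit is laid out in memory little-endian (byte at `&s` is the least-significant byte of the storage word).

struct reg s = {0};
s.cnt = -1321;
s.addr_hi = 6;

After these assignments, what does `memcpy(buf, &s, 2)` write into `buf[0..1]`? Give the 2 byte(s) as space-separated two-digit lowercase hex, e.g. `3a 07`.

d7 6a

[0+:12] cnt=-1321 & 0xfff = 0xad7; word=0x0ad7
[12+:4] addr_hi=6 & 0xf = 0x6; word=0x6ad7
word = 0x6ad7 → little-endian bytes:
  [0]=0xd7  [1]=0x6a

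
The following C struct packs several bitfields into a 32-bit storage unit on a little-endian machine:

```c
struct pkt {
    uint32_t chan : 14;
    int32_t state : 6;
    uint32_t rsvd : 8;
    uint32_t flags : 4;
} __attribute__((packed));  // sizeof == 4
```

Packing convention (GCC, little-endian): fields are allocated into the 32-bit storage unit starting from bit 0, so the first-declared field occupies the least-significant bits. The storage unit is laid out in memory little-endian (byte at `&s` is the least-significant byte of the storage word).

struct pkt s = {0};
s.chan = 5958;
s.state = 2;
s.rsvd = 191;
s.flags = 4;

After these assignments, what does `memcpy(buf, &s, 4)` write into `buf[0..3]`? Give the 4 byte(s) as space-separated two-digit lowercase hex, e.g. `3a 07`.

46 97 f0 4b

chan:14 = 5958 → 0x1746 << 0 → word 0x00001746
state:6 = 2 → 0x2 << 14 → word 0x00009746
rsvd:8 = 191 → 0xbf << 20 → word 0x0bf09746
flags:4 = 4 → 0x4 << 28 → word 0x4bf09746
word = 0x4bf09746 → little-endian bytes:
  [0]=0x46  [1]=0x97  [2]=0xf0  [3]=0x4b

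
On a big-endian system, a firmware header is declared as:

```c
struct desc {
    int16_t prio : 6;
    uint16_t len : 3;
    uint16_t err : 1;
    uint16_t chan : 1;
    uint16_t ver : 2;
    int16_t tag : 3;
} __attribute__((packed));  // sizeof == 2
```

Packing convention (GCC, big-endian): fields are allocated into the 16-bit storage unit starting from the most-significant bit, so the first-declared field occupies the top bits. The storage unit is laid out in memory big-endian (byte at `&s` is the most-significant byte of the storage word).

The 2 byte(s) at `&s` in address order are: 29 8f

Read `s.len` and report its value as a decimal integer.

3

[0]=0x29 [1]=0x8f (big-endian) → word 0x298f
prio:6 @ bit 10 → (0x298f>>10)&0x3f = 0xa
len:3 @ bit 7 → (0x298f>>7)&0x7 = 0x3  ←
err:1 @ bit 6 → (0x298f>>6)&0x1 = 0x0
chan:1 @ bit 5 → (0x298f>>5)&0x1 = 0x0
ver:2 @ bit 3 → (0x298f>>3)&0x3 = 0x1
tag:3 @ bit 0 → (0x298f>>0)&0x7 = 0x7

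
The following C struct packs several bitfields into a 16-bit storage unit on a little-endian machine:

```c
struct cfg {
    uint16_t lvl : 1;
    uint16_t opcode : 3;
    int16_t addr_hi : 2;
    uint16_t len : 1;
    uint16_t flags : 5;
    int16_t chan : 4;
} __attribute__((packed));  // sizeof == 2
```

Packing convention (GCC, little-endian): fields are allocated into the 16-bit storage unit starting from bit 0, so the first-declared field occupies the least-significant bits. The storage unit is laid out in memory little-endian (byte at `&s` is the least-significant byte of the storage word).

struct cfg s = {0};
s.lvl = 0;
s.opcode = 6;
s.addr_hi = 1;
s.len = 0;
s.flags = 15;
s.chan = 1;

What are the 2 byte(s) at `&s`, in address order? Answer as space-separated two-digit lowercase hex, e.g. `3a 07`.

lvl:1 = 0 → 0x0 << 0 → word 0x0000
opcode:3 = 6 → 0x6 << 1 → word 0x000c
addr_hi:2 = 1 → 0x1 << 4 → word 0x001c
len:1 = 0 → 0x0 << 6 → word 0x001c
flags:5 = 15 → 0xf << 7 → word 0x079c
chan:4 = 1 → 0x1 << 12 → word 0x179c
word = 0x179c → little-endian bytes:
  [0]=0x9c  [1]=0x17

9c 17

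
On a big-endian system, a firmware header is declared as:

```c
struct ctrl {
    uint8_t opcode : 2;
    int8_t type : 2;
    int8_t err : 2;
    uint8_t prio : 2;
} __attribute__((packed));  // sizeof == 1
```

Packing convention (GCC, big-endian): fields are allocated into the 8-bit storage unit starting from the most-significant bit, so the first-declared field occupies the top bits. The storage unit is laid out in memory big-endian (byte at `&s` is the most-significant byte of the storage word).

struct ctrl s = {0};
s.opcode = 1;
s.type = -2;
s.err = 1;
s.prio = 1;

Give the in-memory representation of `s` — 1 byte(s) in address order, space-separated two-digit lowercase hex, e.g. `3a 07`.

opcode (2b) val=1 bits=0x1 at bit 6: 0x40
type (2b) val=-2 bits=0x2 at bit 4: 0x60
err (2b) val=1 bits=0x1 at bit 2: 0x64
prio (2b) val=1 bits=0x1 at bit 0: 0x65
word = 0x65 → big-endian bytes:
  [0]=0x65

65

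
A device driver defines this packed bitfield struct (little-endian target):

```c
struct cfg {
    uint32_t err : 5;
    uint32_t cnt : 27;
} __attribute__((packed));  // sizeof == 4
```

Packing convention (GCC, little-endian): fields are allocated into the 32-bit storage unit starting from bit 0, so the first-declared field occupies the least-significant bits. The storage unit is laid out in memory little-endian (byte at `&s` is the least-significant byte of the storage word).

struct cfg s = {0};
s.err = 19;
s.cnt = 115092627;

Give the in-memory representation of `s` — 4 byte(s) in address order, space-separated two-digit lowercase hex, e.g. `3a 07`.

73 92 85 db

[0+:5] err=19 & 0x1f = 0x13; word=0x00000013
[5+:27] cnt=115092627 & 0x7ffffff = 0x6dc2c93; word=0xdb859273
word = 0xdb859273 → little-endian bytes:
  [0]=0x73  [1]=0x92  [2]=0x85  [3]=0xdb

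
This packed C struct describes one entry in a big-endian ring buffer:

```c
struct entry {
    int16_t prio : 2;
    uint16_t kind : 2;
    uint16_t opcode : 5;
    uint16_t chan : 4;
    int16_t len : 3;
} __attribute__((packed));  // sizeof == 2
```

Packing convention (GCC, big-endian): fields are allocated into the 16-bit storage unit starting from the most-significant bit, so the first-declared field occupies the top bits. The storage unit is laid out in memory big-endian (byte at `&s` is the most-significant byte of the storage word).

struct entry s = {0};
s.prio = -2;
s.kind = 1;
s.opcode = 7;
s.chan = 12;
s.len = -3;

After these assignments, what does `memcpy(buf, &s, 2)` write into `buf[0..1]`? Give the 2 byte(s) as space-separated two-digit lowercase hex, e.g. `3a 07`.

93 e5

prio:2 = -2 → 0x2 << 14 → word 0x8000
kind:2 = 1 → 0x1 << 12 → word 0x9000
opcode:5 = 7 → 0x7 << 7 → word 0x9380
chan:4 = 12 → 0xc << 3 → word 0x93e0
len:3 = -3 → 0x5 << 0 → word 0x93e5
word = 0x93e5 → big-endian bytes:
  [0]=0x93  [1]=0xe5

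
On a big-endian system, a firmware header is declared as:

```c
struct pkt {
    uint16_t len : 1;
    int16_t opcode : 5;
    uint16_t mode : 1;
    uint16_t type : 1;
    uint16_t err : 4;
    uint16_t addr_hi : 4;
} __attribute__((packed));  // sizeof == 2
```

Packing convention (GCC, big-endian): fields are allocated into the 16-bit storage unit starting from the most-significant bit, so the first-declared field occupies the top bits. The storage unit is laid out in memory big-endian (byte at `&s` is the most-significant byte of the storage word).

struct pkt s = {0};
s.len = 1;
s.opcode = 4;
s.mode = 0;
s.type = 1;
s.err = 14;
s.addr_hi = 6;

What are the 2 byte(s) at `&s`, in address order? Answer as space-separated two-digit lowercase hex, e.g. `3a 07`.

91 e6

len:1 = 1 → 0x1 << 15 → word 0x8000
opcode:5 = 4 → 0x4 << 10 → word 0x9000
mode:1 = 0 → 0x0 << 9 → word 0x9000
type:1 = 1 → 0x1 << 8 → word 0x9100
err:4 = 14 → 0xe << 4 → word 0x91e0
addr_hi:4 = 6 → 0x6 << 0 → word 0x91e6
word = 0x91e6 → big-endian bytes:
  [0]=0x91  [1]=0xe6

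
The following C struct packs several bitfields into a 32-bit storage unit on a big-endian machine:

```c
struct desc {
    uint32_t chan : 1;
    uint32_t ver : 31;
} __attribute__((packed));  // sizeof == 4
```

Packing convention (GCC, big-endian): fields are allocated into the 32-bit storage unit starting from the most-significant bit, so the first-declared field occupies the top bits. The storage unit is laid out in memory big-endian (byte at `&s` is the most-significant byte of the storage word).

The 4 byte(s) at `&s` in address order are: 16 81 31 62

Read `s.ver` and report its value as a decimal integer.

377565538

[0]=0x16 [1]=0x81 [2]=0x31 [3]=0x62 (big-endian) → word 0x16813162
chan:1 @ bit 31 → (0x16813162>>31)&0x1 = 0x0
ver:31 @ bit 0 → (0x16813162>>0)&0x7fffffff = 0x16813162  ←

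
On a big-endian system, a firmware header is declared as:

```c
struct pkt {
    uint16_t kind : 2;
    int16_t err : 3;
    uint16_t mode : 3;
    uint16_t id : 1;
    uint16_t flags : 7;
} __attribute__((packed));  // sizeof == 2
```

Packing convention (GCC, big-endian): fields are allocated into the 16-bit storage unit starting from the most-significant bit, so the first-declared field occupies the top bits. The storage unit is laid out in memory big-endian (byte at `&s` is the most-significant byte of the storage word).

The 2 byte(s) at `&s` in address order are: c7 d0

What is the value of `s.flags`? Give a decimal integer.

80

[0]=0xc7 [1]=0xd0 (big-endian) → word 0xc7d0
kind:2 @ bit 14 → (0xc7d0>>14)&0x3 = 0x3
err:3 @ bit 11 → (0xc7d0>>11)&0x7 = 0x0
mode:3 @ bit 8 → (0xc7d0>>8)&0x7 = 0x7
id:1 @ bit 7 → (0xc7d0>>7)&0x1 = 0x1
flags:7 @ bit 0 → (0xc7d0>>0)&0x7f = 0x50  ←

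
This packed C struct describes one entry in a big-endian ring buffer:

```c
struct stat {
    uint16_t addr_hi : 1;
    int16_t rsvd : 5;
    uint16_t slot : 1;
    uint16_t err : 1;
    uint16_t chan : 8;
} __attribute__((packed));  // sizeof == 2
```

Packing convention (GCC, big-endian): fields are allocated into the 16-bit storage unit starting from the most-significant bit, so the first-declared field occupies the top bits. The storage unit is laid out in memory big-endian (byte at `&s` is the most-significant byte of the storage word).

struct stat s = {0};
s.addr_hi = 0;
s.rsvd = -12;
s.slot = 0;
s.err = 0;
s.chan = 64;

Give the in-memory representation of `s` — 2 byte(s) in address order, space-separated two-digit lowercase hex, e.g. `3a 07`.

50 40

addr_hi (1b) val=0 bits=0x0 at bit 15: 0x0000
rsvd (5b) val=-12 bits=0x14 at bit 10: 0x5000
slot (1b) val=0 bits=0x0 at bit 9: 0x5000
err (1b) val=0 bits=0x0 at bit 8: 0x5000
chan (8b) val=64 bits=0x40 at bit 0: 0x5040
word = 0x5040 → big-endian bytes:
  [0]=0x50  [1]=0x40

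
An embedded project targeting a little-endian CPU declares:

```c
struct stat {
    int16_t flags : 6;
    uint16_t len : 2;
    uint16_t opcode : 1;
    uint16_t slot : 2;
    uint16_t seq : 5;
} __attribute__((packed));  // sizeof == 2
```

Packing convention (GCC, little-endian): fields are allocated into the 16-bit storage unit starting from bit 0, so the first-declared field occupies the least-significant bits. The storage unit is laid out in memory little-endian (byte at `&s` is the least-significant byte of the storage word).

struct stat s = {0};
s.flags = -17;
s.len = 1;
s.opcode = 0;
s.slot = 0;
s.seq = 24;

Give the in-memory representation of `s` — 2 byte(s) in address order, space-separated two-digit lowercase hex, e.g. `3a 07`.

6f c0

[0+:6] flags=-17 & 0x3f = 0x2f; word=0x002f
[6+:2] len=1 & 0x3 = 0x1; word=0x006f
[8+:1] opcode=0 & 0x1 = 0x0; word=0x006f
[9+:2] slot=0 & 0x3 = 0x0; word=0x006f
[11+:5] seq=24 & 0x1f = 0x18; word=0xc06f
word = 0xc06f → little-endian bytes:
  [0]=0x6f  [1]=0xc0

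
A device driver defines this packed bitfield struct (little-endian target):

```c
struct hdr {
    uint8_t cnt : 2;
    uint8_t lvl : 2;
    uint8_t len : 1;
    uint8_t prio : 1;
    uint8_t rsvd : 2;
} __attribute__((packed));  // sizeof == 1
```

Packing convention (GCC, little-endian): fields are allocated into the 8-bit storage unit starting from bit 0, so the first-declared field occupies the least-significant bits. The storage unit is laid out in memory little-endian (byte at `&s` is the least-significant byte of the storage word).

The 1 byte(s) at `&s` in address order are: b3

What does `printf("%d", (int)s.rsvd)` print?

[0]=0xb3 (little-endian) → word 0xb3
cnt:2 @ bit 0 → (0xb3>>0)&0x3 = 0x3
lvl:2 @ bit 2 → (0xb3>>2)&0x3 = 0x0
len:1 @ bit 4 → (0xb3>>4)&0x1 = 0x1
prio:1 @ bit 5 → (0xb3>>5)&0x1 = 0x1
rsvd:2 @ bit 6 → (0xb3>>6)&0x3 = 0x2  ←

2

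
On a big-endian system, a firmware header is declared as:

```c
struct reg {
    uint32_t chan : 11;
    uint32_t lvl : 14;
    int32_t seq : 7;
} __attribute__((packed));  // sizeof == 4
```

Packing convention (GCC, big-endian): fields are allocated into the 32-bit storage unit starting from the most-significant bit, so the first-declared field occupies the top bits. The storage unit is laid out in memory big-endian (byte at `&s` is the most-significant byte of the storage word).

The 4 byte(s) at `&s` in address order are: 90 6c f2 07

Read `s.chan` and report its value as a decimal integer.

1155

[0]=0x90 [1]=0x6c [2]=0xf2 [3]=0x07 (big-endian) → word 0x906cf207
chan:11 @ bit 21 → (0x906cf207>>21)&0x7ff = 0x483  ←
lvl:14 @ bit 7 → (0x906cf207>>7)&0x3fff = 0x19e4
seq:7 @ bit 0 → (0x906cf207>>0)&0x7f = 0x7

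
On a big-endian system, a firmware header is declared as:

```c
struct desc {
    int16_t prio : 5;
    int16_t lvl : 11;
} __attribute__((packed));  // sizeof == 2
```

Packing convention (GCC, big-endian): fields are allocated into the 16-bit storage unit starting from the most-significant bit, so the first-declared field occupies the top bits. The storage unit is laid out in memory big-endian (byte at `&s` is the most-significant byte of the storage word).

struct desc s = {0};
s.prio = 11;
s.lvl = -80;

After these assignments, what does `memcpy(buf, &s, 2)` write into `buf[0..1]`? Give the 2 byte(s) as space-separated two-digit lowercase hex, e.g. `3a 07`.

5f b0

prio (5b) val=11 bits=0xb at bit 11: 0x5800
lvl (11b) val=-80 bits=0x7b0 at bit 0: 0x5fb0
word = 0x5fb0 → big-endian bytes:
  [0]=0x5f  [1]=0xb0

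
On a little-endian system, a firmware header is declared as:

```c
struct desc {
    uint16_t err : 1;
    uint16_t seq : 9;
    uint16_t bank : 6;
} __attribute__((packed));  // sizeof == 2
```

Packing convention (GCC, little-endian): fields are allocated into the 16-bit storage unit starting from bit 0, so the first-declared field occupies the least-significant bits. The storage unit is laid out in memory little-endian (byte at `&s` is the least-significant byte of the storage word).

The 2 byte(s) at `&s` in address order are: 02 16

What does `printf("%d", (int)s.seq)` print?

[0]=0x02 [1]=0x16 (little-endian) → word 0x1602
err [0+:1] = (word>>0) & 0x1 = 0
seq [1+:9] = (word>>1) & 0x1ff = 257  ←
bank [10+:6] = (word>>10) & 0x3f = 5

257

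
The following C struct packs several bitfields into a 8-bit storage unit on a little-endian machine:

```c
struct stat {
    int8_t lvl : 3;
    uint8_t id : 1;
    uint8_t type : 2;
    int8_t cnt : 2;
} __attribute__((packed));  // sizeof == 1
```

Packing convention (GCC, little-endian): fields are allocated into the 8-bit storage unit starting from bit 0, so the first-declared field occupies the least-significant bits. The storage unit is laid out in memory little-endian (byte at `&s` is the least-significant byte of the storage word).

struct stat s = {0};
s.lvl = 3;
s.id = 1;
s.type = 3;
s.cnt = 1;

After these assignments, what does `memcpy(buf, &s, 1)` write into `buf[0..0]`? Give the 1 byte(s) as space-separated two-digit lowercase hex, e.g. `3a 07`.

7b

[0+:3] lvl=3 & 0x7 = 0x3; word=0x03
[3+:1] id=1 & 0x1 = 0x1; word=0x0b
[4+:2] type=3 & 0x3 = 0x3; word=0x3b
[6+:2] cnt=1 & 0x3 = 0x1; word=0x7b
word = 0x7b → little-endian bytes:
  [0]=0x7b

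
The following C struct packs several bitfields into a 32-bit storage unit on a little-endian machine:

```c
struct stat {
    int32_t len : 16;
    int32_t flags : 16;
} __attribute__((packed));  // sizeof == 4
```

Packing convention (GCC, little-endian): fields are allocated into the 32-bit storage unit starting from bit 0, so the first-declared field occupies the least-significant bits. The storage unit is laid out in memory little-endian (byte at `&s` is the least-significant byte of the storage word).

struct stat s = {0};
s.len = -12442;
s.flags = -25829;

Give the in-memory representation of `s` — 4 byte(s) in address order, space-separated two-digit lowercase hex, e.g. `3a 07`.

66 cf 1b 9b

len (16b) val=-12442 bits=0xcf66 at bit 0: 0x0000cf66
flags (16b) val=-25829 bits=0x9b1b at bit 16: 0x9b1bcf66
word = 0x9b1bcf66 → little-endian bytes:
  [0]=0x66  [1]=0xcf  [2]=0x1b  [3]=0x9b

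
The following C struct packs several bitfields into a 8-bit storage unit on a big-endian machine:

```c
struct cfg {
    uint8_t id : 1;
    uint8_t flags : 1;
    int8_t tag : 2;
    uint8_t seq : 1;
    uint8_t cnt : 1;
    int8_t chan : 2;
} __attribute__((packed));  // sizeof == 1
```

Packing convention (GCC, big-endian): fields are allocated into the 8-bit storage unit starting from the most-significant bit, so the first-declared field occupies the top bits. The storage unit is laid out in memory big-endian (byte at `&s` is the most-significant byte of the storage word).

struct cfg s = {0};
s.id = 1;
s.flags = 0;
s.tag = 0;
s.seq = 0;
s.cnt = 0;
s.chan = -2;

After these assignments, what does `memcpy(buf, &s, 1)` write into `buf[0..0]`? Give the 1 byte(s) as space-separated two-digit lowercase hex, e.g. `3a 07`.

82

[7+:1] id=1 & 0x1 = 0x1; word=0x80
[6+:1] flags=0 & 0x1 = 0x0; word=0x80
[4+:2] tag=0 & 0x3 = 0x0; word=0x80
[3+:1] seq=0 & 0x1 = 0x0; word=0x80
[2+:1] cnt=0 & 0x1 = 0x0; word=0x80
[0+:2] chan=-2 & 0x3 = 0x2; word=0x82
word = 0x82 → big-endian bytes:
  [0]=0x82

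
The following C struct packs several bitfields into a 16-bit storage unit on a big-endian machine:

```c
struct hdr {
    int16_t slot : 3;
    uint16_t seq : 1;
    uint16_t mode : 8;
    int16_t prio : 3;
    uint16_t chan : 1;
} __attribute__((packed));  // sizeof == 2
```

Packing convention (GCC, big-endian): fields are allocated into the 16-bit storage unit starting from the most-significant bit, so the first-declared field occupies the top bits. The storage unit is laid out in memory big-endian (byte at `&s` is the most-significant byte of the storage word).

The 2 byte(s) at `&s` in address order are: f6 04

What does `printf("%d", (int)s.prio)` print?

2

[0]=0xf6 [1]=0x04 (big-endian) → word 0xf604
slot:3 @ bit 13 → (0xf604>>13)&0x7 = 0x7
seq:1 @ bit 12 → (0xf604>>12)&0x1 = 0x1
mode:8 @ bit 4 → (0xf604>>4)&0xff = 0x60
prio:3 @ bit 1 → (0xf604>>1)&0x7 = 0x2  ←
chan:1 @ bit 0 → (0xf604>>0)&0x1 = 0x0
prio signed 3b, MSB=0: value = 2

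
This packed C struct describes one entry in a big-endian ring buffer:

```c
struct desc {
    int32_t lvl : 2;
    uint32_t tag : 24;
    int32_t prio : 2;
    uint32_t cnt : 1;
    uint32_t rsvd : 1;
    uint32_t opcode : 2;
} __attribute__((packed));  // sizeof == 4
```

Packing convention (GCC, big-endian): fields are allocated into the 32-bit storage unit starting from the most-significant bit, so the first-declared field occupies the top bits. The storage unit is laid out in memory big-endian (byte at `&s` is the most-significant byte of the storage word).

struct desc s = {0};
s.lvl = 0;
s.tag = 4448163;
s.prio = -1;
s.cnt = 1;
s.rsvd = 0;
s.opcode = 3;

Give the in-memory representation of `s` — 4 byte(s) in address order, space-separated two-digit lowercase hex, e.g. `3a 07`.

10 f7 e8 fb

[30+:2] lvl=0 & 0x3 = 0x0; word=0x00000000
[6+:24] tag=4448163 & 0xffffff = 0x43dfa3; word=0x10f7e8c0
[4+:2] prio=-1 & 0x3 = 0x3; word=0x10f7e8f0
[3+:1] cnt=1 & 0x1 = 0x1; word=0x10f7e8f8
[2+:1] rsvd=0 & 0x1 = 0x0; word=0x10f7e8f8
[0+:2] opcode=3 & 0x3 = 0x3; word=0x10f7e8fb
word = 0x10f7e8fb → big-endian bytes:
  [0]=0x10  [1]=0xf7  [2]=0xe8  [3]=0xfb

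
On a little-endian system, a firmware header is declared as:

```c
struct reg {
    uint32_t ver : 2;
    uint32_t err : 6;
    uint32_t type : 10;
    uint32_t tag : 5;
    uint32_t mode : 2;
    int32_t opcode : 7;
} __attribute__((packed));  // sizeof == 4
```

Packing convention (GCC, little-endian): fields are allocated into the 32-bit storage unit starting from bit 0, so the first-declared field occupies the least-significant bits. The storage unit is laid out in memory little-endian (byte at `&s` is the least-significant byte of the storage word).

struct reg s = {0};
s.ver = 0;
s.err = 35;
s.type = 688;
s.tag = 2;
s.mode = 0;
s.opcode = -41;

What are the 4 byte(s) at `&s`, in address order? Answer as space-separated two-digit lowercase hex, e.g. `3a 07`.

ver:2 = 0 → 0x0 << 0 → word 0x00000000
err:6 = 35 → 0x23 << 2 → word 0x0000008c
type:10 = 688 → 0x2b0 << 8 → word 0x0002b08c
tag:5 = 2 → 0x2 << 18 → word 0x000ab08c
mode:2 = 0 → 0x0 << 23 → word 0x000ab08c
opcode:7 = -41 → 0x57 << 25 → word 0xae0ab08c
word = 0xae0ab08c → little-endian bytes:
  [0]=0x8c  [1]=0xb0  [2]=0x0a  [3]=0xae

8c b0 0a ae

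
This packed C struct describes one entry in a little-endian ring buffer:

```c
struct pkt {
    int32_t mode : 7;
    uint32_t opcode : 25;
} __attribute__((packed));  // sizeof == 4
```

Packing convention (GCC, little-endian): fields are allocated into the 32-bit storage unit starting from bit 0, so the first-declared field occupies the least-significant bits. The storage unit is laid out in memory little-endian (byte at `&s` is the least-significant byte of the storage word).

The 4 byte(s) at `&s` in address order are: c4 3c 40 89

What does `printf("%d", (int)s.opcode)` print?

17989753

[0]=0xc4 [1]=0x3c [2]=0x40 [3]=0x89 (little-endian) → word 0x89403cc4
mode:7 @ bit 0 → (0x89403cc4>>0)&0x7f = 0x44
opcode:25 @ bit 7 → (0x89403cc4>>7)&0x1ffffff = 0x1128079  ←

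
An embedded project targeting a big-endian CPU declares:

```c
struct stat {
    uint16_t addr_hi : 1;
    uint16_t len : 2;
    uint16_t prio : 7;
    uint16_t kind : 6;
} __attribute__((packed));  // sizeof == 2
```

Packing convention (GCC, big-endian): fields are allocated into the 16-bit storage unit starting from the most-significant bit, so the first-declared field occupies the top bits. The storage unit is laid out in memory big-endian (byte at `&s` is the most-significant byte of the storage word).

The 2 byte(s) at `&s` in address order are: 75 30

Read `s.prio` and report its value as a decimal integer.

84

[0]=0x75 [1]=0x30 (big-endian) → word 0x7530
addr_hi [15+:1] = (word>>15) & 0x1 = 0
len [13+:2] = (word>>13) & 0x3 = 3
prio [6+:7] = (word>>6) & 0x7f = 84  ←
kind [0+:6] = (word>>0) & 0x3f = 48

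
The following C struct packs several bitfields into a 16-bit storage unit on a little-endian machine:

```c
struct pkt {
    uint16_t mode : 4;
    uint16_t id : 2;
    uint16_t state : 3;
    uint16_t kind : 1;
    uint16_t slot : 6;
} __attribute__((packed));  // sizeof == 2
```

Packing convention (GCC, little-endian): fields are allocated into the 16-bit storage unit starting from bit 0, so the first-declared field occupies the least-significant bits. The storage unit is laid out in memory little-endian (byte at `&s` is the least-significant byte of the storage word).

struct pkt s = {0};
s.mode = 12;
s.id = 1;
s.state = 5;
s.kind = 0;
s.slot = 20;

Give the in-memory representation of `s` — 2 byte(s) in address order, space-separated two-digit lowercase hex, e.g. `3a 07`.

mode:4 = 12 → 0xc << 0 → word 0x000c
id:2 = 1 → 0x1 << 4 → word 0x001c
state:3 = 5 → 0x5 << 6 → word 0x015c
kind:1 = 0 → 0x0 << 9 → word 0x015c
slot:6 = 20 → 0x14 << 10 → word 0x515c
word = 0x515c → little-endian bytes:
  [0]=0x5c  [1]=0x51

5c 51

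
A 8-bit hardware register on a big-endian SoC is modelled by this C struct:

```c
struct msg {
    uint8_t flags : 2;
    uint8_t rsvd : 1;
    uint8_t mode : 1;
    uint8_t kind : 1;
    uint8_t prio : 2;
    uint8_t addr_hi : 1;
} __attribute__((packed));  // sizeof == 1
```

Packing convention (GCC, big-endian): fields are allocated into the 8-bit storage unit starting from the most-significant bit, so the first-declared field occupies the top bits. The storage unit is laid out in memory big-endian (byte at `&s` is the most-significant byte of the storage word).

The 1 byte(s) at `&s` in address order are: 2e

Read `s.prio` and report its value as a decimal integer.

3

[0]=0x2e (big-endian) → word 0x2e
flags [6+:2] = (word>>6) & 0x3 = 0
rsvd [5+:1] = (word>>5) & 0x1 = 1
mode [4+:1] = (word>>4) & 0x1 = 0
kind [3+:1] = (word>>3) & 0x1 = 1
prio [1+:2] = (word>>1) & 0x3 = 3  ←
addr_hi [0+:1] = (word>>0) & 0x1 = 0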